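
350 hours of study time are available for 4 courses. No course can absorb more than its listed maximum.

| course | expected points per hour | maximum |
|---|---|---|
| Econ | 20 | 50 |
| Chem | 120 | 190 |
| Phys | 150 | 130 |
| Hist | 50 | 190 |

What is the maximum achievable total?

43800

Order the courses by expected points per hour: Phys 150 > Chem 120 > Hist 50 > Econ 20.
Give Phys 130 to hit its cap of 130 — 220 left.
Give Chem 190 to hit its cap of 190 — 30 left.
Hist: +30 (room for 190) → 30. Pool exhausted.
Total = 120×190 + 150×130 + 50×30 = 43800.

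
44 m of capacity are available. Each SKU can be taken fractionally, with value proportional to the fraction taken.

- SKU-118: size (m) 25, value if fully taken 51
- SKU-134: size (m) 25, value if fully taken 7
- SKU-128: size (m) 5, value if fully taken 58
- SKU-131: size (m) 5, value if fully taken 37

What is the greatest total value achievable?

148.52

Sort by value density: SKU-128 58/5≈11.6, SKU-131 37/5≈7.4, SKU-118 51/25≈2.04, SKU-134 7/25≈0.28.
SKU-128: take in full, 5 m for value 58 ; 39 left.
All 5 m of SKU-131 fit (value 37) ; 34 remain.
All 25 m of SKU-118 fit (value 51) ; 9 remain.
Fill the last 9 m with part of SKU-134: 9/25 of it earns 2.52.
Total value = 148.52.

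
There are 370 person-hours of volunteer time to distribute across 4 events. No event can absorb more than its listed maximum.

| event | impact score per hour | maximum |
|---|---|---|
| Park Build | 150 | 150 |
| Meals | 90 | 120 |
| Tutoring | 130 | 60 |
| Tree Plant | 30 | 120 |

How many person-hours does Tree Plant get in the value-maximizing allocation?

40

Order the events by impact score per hour: Park Build 150 > Tutoring 130 > Meals 90 > Tree Plant 30.
Park Build takes 150 to reach its cap of 150 ; 220 left.
Tutoring takes 60 to reach its cap of 60 ; 160 left.
Meals takes 120 to reach its cap of 120 ; 40 left.
Only 40 left; Tree Plant takes them to reach 40.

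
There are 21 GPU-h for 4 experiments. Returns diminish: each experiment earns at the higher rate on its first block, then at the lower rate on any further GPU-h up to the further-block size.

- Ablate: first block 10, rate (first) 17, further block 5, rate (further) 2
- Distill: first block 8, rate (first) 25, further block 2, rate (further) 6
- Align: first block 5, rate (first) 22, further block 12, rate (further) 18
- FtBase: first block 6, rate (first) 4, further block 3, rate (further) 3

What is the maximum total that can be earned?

Treat each block as its own option and order by rate: Distill/tier1 25 > Align/tier1 22 > Align/tier2 18 > Ablate/tier1 17 > Distill/tier2 6 > FtBase/tier1 4 > FtBase/tier2 3 > Ablate/tier2 2.
Fill Distill tier1 block (8 at 25) — 13 left.
Align/tier1 (22): +5 — 8 left.
Align tier2 at 18: only 8 left, fill 8.
Total = 25×8 + 22×5 + 18×8 = 454.

454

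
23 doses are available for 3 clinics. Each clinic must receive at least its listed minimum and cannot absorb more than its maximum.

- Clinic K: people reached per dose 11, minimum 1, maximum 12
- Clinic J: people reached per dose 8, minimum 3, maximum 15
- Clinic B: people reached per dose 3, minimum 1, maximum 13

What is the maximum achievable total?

215

Meeting every minimum uses 1+3+1 = 5 doses, leaving 18.
Rank by people reached per dose: Clinic K 11 > Clinic J 8 > Clinic B 3.
Clinic K: +11 to 12 (cap) ; 7 left.
Clinic J: +7 (room for 12) → 10. Pool exhausted.
Total = 11×12 + 8×10 + 3×1 = 215.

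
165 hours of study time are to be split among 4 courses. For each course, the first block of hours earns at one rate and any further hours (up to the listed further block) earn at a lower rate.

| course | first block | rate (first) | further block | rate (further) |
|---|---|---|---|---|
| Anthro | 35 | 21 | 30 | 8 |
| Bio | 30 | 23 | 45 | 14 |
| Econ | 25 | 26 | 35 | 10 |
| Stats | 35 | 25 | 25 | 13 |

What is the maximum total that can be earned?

Rank every tier by rate: Econ/tier1 26 > Stats/tier1 25 > Bio/tier1 23 > Anthro/tier1 21 > Bio/tier2 14 > Stats/tier2 13 > Econ/tier2 10 > Anthro/tier2 8.
Econ/tier1 (26): +25 ; 140 left.
Stats/tier1 (25): +35 ; 105 left.
Bio tier1 at 23: fill all 30 ; 75 left.
Anthro/tier1 (21): +35 ; 40 left.
Bio tier2 at 14: only 40 left, fill 40.
Total = 26×25 + 25×35 + 23×30 + 21×35 + 14×40 = 3510.

3510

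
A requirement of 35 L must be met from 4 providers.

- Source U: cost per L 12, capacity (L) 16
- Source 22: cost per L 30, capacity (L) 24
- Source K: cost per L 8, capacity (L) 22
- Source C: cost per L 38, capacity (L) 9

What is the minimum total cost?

Fill from the cheapest provider first.
Source K (8): use full 22 ; 13 L to go.
Source U (12): take the remaining 13 ; done.
Source 22, Source C: unused.
Cost = 22×8 + 13×12 = 332.

332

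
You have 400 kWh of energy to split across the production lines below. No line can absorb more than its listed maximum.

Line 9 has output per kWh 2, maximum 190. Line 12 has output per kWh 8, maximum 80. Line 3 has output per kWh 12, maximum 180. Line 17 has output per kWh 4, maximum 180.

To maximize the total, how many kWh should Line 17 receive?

Rank by output per kWh: Line 3 12 > Line 12 8 > Line 17 4 > Line 9 2.
Give Line 3 180 to hit its cap of 180 → 220 left.
Line 12 takes 80 to reach its cap of 80 → 140 left.
Only 140 left; Line 17 takes them to reach 140.

140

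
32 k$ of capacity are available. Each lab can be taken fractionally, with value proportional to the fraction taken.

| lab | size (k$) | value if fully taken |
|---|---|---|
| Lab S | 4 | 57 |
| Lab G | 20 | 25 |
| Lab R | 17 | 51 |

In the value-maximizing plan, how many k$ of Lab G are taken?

11

Sort by value density: Lab S 57/4≈14.2, Lab R 51/17≈3, Lab G 25/20≈1.25.
All 4 k$ of Lab S fit (value 57) → 28 remain.
Lab R: take in full, 17 k$ for value 51 → 11 left.
11 k$ left: a 11/20 share of Lab G gives 25×11/20 = 13.75.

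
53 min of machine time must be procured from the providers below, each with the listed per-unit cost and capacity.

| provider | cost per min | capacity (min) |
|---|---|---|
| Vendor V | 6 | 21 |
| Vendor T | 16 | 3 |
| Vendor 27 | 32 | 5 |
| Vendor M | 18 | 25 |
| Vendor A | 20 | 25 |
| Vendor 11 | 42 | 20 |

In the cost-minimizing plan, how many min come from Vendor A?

4

Cheapest first:
Vendor V at 6: take all 21 min — 32 still needed.
Take 3 from Vendor T at 16 — need 29 more.
Vendor M (18): use full 25 — 4 min to go.
Vendor A at 20: take 4 of its 25 — requirement met.
Vendor 27, Vendor 11: unused.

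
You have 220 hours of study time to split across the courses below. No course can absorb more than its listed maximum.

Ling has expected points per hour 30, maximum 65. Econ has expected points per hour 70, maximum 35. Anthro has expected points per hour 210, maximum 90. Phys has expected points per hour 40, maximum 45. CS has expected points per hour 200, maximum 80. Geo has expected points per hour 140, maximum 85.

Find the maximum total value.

Rank by expected points per hour: Anthro 210 > CS 200 > Geo 140 > Econ 70 > Phys 40 > Ling 30.
Anthro takes 90 to reach its cap of 90 — 130 left.
CS takes 80 to reach its cap of 80 — 50 left.
Geo: +50 (room for 85) → 50. Pool exhausted.
Total = 210×90 + 200×80 + 140×50 = 41900.

41900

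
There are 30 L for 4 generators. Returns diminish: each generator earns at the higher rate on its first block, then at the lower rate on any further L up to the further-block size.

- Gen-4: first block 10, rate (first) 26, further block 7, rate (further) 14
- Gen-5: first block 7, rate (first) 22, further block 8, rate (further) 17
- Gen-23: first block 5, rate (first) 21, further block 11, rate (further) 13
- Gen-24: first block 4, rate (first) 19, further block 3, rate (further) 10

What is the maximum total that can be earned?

663

Order all 8 blocks by rate: Gen-4/T1 26 > Gen-5/T1 22 > Gen-23/T1 21 > Gen-24/T1 19 > Gen-5/T2 17 > Gen-4/T2 14 > Gen-23/T2 13 > Gen-24/T2 10.
Gen-4/T1 (26): +10 — 20 left.
Gen-5 T1 at 22: fill all 7 — 13 left.
Gen-23/T1 (21): +5 — 8 left.
Gen-24/T1 (19): +4 — 4 left.
4 remain; put them into Gen-5 T2 at 17.
Total = 26×10 + 22×7 + 21×5 + 19×4 + 17×4 = 663.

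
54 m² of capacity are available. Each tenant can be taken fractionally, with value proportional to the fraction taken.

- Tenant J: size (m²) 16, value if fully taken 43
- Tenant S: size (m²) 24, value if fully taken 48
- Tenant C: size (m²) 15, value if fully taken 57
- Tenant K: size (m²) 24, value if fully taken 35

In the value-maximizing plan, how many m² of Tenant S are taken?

Rank by value-to-size ratio: Tenant C 57/15≈3.8, Tenant J 43/16≈2.69, Tenant S 48/24≈2, Tenant K 35/24≈1.46.
Tenant C: take in full, 15 m² for value 57 → 39 left.
All 16 m² of Tenant J fit (value 43) → 23 remain.
Only 23 m² remain; take 23/24 of Tenant S for value 48×23/24 = 46.

23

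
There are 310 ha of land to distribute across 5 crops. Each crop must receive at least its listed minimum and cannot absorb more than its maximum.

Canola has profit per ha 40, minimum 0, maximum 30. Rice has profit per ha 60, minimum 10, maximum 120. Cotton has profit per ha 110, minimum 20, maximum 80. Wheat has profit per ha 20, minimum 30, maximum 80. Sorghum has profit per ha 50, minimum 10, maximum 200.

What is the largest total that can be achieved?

Meeting every minimum uses 0+10+20+30+10 = 70 ha, leaving 240.
Highest profit per ha first: Cotton 110 > Rice 60 > Sorghum 50 > Canola 40 > Wheat 20.
Cotton takes 60 more to reach its cap of 80 → 180 left.
Give Rice 110 more to hit its cap of 120 → 70 left.
Sorghum: +70 (room for 190) → 80. Pool exhausted.
Total = 60×120 + 110×80 + 20×30 + 50×80 = 20600.

20600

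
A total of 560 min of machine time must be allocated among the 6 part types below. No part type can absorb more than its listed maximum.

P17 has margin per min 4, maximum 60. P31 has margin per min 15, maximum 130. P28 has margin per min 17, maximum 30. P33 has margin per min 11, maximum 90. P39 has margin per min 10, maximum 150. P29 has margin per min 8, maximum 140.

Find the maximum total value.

Order the part types by margin per min: P28 17 > P31 15 > P33 11 > P39 10 > P29 8 > P17 4.
P28 takes 30 to reach its cap of 30 — 530 left.
Give P31 130 to hit its cap of 130 — 400 left.
P33 takes 90 to reach its cap of 90 — 310 left.
Give P39 150 to hit its cap of 150 — 160 left.
P29: +140 to 140 (cap) — 20 left.
P17: +20 (room for 60) → 20. Pool exhausted.
Total = 4×20 + 15×130 + 17×30 + 11×90 + 10×150 + 8×140 = 6150.

6150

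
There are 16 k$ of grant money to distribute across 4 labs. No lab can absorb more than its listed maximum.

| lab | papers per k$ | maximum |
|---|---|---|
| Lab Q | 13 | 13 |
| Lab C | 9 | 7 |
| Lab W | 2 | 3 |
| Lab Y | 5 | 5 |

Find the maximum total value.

196

Order the labs by papers per k$: Lab Q 13 > Lab C 9 > Lab Y 5 > Lab W 2.
Lab Q: +13 to 13 (cap) ; 3 left.
Lab C has room for 7 but only 3 remain, so it gets 3.
Total = 13×13 + 9×3 = 196.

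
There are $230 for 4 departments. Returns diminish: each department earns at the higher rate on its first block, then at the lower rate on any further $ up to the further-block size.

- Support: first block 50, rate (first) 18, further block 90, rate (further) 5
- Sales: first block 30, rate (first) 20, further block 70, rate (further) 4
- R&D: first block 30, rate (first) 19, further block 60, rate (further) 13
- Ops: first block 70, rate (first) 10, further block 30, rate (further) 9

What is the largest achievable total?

Rank every tier by rate: Sales/T1 20 > R&D/T1 19 > Support/T1 18 > R&D/T2 13 > Ops/T1 10 > Ops/T2 9 > Support/T2 5 > Sales/T2 4.
Fill Sales T1 block (30 at 20) ; 200 left.
R&D T1 at 19: fill all 30 ; 170 left.
Support T1 at 18: fill all 50 ; 120 left.
R&D/T2 (13): +60 ; 60 left.
Ops T1 at 10: only 60 left, fill 60.
Total = 20×30 + 19×30 + 18×50 + 13×60 + 10×60 = 3450.

3450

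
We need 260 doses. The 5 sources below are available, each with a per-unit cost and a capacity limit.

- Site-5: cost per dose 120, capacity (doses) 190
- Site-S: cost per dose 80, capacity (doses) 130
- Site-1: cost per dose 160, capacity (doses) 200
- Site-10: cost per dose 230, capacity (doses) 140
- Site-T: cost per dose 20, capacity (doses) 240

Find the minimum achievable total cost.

6400

Cheapest first:
Take 240 from Site-T at 20 — need 20 more.
Site-S at 80: take 20 of its 130 — requirement met.
Site-5, Site-1, Site-10: unused.
Cost = 240×20 + 20×80 = 6400.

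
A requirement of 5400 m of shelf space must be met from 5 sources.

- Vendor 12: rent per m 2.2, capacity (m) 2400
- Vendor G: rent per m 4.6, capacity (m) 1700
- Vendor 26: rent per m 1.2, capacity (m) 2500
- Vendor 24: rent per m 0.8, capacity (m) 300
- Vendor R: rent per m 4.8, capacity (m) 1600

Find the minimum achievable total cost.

Cheapest first:
Vendor 24 (0.8): use full 300 ; 5100 m to go.
Take 2500 from Vendor 26 at 1.2 ; need 2600 more.
Take 2400 from Vendor 12 at 2.2 ; need 200 more.
Vendor G at 4.6: take 200 of its 1700 ; requirement met.
Vendor R: unused.
Cost = 300×0.8 + 2500×1.2 + 2400×2.2 + 200×4.6 = 9440.

9440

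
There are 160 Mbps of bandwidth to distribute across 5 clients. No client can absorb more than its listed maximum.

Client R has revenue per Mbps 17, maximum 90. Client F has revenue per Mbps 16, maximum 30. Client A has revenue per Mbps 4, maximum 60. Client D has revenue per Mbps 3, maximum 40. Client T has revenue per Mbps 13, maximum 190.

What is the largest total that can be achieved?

2530

Highest revenue per Mbps first: Client R 17 > Client F 16 > Client T 13 > Client A 4 > Client D 3.
Give Client R 90 to hit its cap of 90 — 70 left.
Client F takes 30 to reach its cap of 30 — 40 left.
Client T has room for 190 but only 40 remain, so it gets 40.
Total = 17×90 + 16×30 + 13×40 = 2530.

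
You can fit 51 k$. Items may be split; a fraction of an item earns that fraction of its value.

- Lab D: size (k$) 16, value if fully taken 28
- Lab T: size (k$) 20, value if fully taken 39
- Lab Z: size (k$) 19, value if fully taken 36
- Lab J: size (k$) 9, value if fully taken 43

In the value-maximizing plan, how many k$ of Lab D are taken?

Best value per unit of size first: Lab J 43/9≈4.78, Lab T 39/20≈1.95, Lab Z 36/19≈1.89, Lab D 28/16≈1.75.
All 9 k$ of Lab J fit (value 43) — 42 remain.
Lab T: take in full, 20 k$ for value 39 — 22 left.
Lab Z: take in full, 19 k$ for value 36 — 3 left.
Only 3 k$ remain; take 3/16 of Lab D for value 28×3/16 = 5.25.

3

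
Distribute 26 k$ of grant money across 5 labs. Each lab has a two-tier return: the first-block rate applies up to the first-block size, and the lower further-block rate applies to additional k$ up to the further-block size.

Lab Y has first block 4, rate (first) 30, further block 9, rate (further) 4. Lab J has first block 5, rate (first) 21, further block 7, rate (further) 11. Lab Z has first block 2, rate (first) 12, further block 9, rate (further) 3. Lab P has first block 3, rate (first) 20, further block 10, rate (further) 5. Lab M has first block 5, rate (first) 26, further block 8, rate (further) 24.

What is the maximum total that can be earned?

619

Treat each block as its own option and order by rate: Lab Y/T1 30 > Lab M/T1 26 > Lab M/T2 24 > Lab J/T1 21 > Lab P/T1 20 > Lab Z/T1 12 > Lab J/T2 11 > Lab P/T2 5 > Lab Y/T2 4 > Lab Z/T2 3.
Lab Y/T1 (30): +4 — 22 left.
Lab M/T1 (26): +5 — 17 left.
Lab M T2 at 24: fill all 8 — 9 left.
Lab J/T1 (21): +5 — 4 left.
Fill Lab P T1 block (3 at 20) — 1 left.
1 remain; put them into Lab Z T1 at 12.
Total = 30×4 + 26×5 + 24×8 + 21×5 + 20×3 + 12×1 = 619.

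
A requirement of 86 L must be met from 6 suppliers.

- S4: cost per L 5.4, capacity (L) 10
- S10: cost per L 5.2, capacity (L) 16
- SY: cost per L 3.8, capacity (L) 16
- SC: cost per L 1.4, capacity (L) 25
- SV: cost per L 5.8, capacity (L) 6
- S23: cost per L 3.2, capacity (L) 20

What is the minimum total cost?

Fill from the cheapest supplier first.
SC at 1.4: take all 25 L → 61 still needed.
Take 20 from S23 at 3.2 → need 41 more.
SY (3.8): use full 16 → 25 L to go.
S10 at 5.2: take all 16 L → 9 still needed.
Take 9 from S4 at 5.4 to finish.
SV: unused.
Cost = 25×1.4 + 20×3.2 + 16×3.8 + 16×5.2 + 9×5.4 = 291.6.

291.6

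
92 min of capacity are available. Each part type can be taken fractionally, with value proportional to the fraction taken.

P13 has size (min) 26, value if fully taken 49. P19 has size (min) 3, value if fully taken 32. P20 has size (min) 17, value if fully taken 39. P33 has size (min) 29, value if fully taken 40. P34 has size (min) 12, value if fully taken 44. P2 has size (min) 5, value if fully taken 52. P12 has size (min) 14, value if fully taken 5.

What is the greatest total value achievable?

256

Best value per unit of size first: P19 32/3≈10.7, P2 52/5≈10.4, P34 44/12≈3.67, P20 39/17≈2.29, P13 49/26≈1.88, P33 40/29≈1.38, P12 5/14≈0.357.
Take all of P19 (3 min, value 32) → 89 min left.
Take all of P2 (5 min, value 52) → 84 min left.
P34: take in full, 12 min for value 44 → 72 left.
P20: take in full, 17 min for value 39 → 55 left.
P13: take in full, 26 min for value 49 → 29 left.
All 29 min of P33 fit (value 40) → 0 remain.
Total value = 256.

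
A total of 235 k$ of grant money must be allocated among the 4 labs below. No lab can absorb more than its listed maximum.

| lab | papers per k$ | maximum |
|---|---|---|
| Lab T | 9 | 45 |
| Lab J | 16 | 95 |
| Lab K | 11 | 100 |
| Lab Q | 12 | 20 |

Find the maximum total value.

3040

Rank by papers per k$: Lab J 16 > Lab Q 12 > Lab K 11 > Lab T 9.
Lab J: +95 to 95 (cap) ; 140 left.
Lab Q: +20 to 20 (cap) ; 120 left.
Lab K: +100 to 100 (cap) ; 20 left.
Lab T has room for 45 but only 20 remain, so it gets 20.
Total = 9×20 + 16×95 + 11×100 + 12×20 = 3040.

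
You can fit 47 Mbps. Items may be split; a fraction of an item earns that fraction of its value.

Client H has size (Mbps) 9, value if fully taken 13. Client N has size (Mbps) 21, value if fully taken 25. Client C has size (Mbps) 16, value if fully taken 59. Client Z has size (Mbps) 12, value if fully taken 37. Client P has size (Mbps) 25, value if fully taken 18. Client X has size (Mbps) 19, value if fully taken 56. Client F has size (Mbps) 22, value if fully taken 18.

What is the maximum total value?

Sort by value density: Client C 59/16≈3.69, Client Z 37/12≈3.08, Client X 56/19≈2.95, Client H 13/9≈1.44, Client N 25/21≈1.19, Client F 18/22≈0.818, Client P 18/25≈0.72.
Client C: take in full, 16 Mbps for value 59 ; 31 left.
Take all of Client Z (12 Mbps, value 37) ; 19 Mbps left.
Client X: take in full, 19 Mbps for value 56 ; 0 left.
Total value = 152.

152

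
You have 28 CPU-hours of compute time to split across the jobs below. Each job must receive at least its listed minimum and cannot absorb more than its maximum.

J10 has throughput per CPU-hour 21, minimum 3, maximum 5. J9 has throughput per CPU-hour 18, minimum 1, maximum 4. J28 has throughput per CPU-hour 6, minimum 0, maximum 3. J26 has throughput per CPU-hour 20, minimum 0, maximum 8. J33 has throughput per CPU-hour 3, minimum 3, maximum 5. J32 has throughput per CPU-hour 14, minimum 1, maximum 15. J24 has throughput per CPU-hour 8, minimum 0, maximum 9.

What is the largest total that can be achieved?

Meeting every minimum uses 3+1+0+0+3+1+0 = 8 CPU-hours, leaving 20.
Order the jobs by throughput per CPU-hour: J10 21 > J26 20 > J9 18 > J32 14 > J24 8 > J28 6 > J33 3.
Give J10 2 more to hit its cap of 5 — 18 left.
J26: +8 to 8 (cap) — 10 left.
J9 takes 3 more to reach its cap of 4 — 7 left.
J32: +7 (room for 14) → 8. Pool exhausted.
Total = 21×5 + 18×4 + 20×8 + 3×3 + 14×8 = 458.

458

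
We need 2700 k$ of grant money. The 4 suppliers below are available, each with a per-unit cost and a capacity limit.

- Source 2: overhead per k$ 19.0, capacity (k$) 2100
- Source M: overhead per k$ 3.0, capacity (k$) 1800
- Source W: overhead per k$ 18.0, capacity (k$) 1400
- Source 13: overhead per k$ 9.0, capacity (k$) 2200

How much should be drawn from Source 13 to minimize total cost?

Cheapest first:
Source M (3.0): use full 1800 — 900 k$ to go.
Source 13 (9.0): take the remaining 900 — done.
Source W, Source 2: unused.

900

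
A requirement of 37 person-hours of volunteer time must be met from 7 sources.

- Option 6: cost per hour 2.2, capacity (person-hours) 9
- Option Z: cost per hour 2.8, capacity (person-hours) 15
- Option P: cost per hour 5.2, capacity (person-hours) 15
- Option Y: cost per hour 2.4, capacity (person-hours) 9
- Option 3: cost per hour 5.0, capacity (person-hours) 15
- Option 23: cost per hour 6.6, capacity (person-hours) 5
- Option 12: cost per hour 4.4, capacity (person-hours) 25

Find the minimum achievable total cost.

101

Cheapest first:
Option 6 (2.2): use full 9 → 28 person-hours to go.
Option Y (2.4): use full 9 → 19 person-hours to go.
Take 15 from Option Z at 2.8 → need 4 more.
Take 4 from Option 12 at 4.4 to finish.
Option 3, Option P, Option 23: unused.
Cost = 9×2.2 + 9×2.4 + 15×2.8 + 4×4.4 = 101.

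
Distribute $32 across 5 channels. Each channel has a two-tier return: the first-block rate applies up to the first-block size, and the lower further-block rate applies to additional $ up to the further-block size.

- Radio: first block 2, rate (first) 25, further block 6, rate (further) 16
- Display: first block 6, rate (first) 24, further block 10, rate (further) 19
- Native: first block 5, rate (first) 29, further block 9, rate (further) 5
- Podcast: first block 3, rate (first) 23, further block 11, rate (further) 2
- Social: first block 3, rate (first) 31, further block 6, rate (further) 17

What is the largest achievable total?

Treat each block as its own option and order by rate: Social/first 31 > Native/first 29 > Radio/first 25 > Display/first 24 > Podcast/first 23 > Display/second 19 > Social/second 17 > Radio/second 16 > Native/second 5 > Podcast/second 2.
Social/first (31): +3 — 29 left.
Fill Native first block (5 at 29) — 24 left.
Fill Radio first block (2 at 25) — 22 left.
Display first at 24: fill all 6 — 16 left.
Fill Podcast first block (3 at 23) — 13 left.
Display/second (19): +10 — 3 left.
3 remain; put them into Social second at 17.
Total = 31×3 + 29×5 + 25×2 + 24×6 + 23×3 + 19×10 + 17×3 = 742.

742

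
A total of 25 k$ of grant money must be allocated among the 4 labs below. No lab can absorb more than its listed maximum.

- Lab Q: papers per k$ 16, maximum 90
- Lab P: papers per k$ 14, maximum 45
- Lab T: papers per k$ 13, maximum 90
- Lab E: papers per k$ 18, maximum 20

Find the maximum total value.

440

Highest papers per k$ first: Lab E 18 > Lab Q 16 > Lab P 14 > Lab T 13.
Give Lab E 20 to hit its cap of 20 → 5 left.
Lab Q: +5 (room for 90) → 5. Pool exhausted.
Total = 16×5 + 18×20 = 440.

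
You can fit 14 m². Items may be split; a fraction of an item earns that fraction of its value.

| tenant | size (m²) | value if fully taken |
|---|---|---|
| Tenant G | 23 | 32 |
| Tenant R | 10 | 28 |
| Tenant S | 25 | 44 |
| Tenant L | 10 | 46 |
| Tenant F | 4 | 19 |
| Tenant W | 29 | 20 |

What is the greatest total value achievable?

Sort by value density: Tenant F 19/4≈4.75, Tenant L 46/10≈4.6, Tenant R 28/10≈2.8, Tenant S 44/25≈1.76, Tenant G 32/23≈1.39, Tenant W 20/29≈0.69.
Take all of Tenant F (4 m², value 19) ; 10 m² left.
Take all of Tenant L (10 m², value 46) ; 0 m² left.
Total value = 65.

65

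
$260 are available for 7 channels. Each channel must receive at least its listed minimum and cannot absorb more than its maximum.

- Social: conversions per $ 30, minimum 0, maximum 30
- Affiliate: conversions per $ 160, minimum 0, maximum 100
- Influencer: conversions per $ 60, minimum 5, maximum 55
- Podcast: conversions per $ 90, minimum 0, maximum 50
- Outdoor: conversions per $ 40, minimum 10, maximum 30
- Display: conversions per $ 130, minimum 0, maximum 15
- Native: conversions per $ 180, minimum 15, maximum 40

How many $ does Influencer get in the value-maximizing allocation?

45

Meeting every minimum uses 0+0+5+0+10+0+15 = 30 $, leaving 230.
Highest conversions per $ first: Native 180 > Affiliate 160 > Display 130 > Podcast 90 > Influencer 60 > Outdoor 40 > Social 30.
Give Native 25 more to hit its cap of 40 ; 205 left.
Affiliate takes 100 more to reach its cap of 100 ; 105 left.
Display takes 15 more to reach its cap of 15 ; 90 left.
Give Podcast 50 more to hit its cap of 50 ; 40 left.
Only 40 left; Influencer takes them to reach 45.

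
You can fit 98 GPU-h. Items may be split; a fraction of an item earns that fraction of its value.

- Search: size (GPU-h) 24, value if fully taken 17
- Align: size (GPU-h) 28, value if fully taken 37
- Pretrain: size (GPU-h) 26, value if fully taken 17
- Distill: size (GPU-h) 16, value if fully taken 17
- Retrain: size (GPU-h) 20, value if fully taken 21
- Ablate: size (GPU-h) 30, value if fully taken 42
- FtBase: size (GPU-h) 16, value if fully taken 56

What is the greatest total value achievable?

Best value per unit of size first: FtBase 56/16≈3.5, Ablate 42/30≈1.4, Align 37/28≈1.32, Distill 17/16≈1.06, Retrain 21/20≈1.05, Search 17/24≈0.708, Pretrain 17/26≈0.654.
All 16 GPU-h of FtBase fit (value 56) → 82 remain.
Ablate: take in full, 30 GPU-h for value 42 → 52 left.
All 28 GPU-h of Align fit (value 37) → 24 remain.
Take all of Distill (16 GPU-h, value 17) → 8 GPU-h left.
8 GPU-h left: a 8/20 share of Retrain gives 21×8/20 = 8.4.
Total value = 160.4.

160.4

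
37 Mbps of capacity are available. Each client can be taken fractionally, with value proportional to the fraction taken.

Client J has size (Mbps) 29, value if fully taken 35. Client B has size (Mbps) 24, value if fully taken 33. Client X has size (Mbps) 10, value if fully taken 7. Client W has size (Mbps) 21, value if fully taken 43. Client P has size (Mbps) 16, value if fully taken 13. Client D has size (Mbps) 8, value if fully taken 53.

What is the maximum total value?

107

Rank by value-to-size ratio: Client D 53/8≈6.62, Client W 43/21≈2.05, Client B 33/24≈1.38, Client J 35/29≈1.21, Client P 13/16≈0.812, Client X 7/10≈0.7.
Client D: take in full, 8 Mbps for value 53 → 29 left.
Take all of Client W (21 Mbps, value 43) → 8 Mbps left.
Only 8 Mbps remain; take 8/24 of Client B for value 33×8/24 = 11.
Total value = 107.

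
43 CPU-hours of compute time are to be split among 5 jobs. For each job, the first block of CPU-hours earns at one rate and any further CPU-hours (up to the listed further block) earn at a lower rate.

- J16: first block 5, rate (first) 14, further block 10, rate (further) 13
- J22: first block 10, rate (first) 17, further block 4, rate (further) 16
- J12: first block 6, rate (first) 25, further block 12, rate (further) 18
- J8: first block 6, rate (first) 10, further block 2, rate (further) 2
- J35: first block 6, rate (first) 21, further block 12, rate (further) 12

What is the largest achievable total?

796

Order all 10 blocks by rate: J12/T1 25 > J35/T1 21 > J12/T2 18 > J22/T1 17 > J22/T2 16 > J16/T1 14 > J16/T2 13 > J35/T2 12 > J8/T1 10 > J8/T2 2.
J12/T1 (25): +6 — 37 left.
J35 T1 at 21: fill all 6 — 31 left.
J12 T2 at 18: fill all 12 — 19 left.
Fill J22 T1 block (10 at 17) — 9 left.
J22 T2 at 16: fill all 4 — 5 left.
Fill J16 T1 block (5 at 14) — 0 left.
Total = 25×6 + 21×6 + 18×12 + 17×10 + 16×4 + 14×5 = 796.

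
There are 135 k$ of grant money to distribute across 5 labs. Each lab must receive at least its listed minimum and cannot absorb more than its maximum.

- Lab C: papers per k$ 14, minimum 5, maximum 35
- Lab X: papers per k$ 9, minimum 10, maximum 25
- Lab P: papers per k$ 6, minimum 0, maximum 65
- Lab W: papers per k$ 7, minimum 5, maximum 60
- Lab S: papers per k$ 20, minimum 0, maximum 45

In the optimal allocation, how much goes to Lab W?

30

Meeting every minimum uses 5+10+0+5+0 = 20 k$, leaving 115.
Order the labs by papers per k$: Lab S 20 > Lab C 14 > Lab X 9 > Lab W 7 > Lab P 6.
Give Lab S 45 more to hit its cap of 45 ; 70 left.
Lab C takes 30 more to reach its cap of 35 ; 40 left.
Lab X takes 15 more to reach its cap of 25 ; 25 left.
Lab W has room for 55 more but only 25 remain, so it gets 30.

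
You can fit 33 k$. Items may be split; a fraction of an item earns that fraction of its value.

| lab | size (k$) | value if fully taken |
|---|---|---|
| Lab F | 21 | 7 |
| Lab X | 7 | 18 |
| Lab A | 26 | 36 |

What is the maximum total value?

Rank by value-to-size ratio: Lab X 18/7≈2.57, Lab A 36/26≈1.38, Lab F 7/21≈0.333.
Lab X: take in full, 7 k$ for value 18 — 26 left.
Take all of Lab A (26 k$, value 36) — 0 k$ left.
Total value = 54.

54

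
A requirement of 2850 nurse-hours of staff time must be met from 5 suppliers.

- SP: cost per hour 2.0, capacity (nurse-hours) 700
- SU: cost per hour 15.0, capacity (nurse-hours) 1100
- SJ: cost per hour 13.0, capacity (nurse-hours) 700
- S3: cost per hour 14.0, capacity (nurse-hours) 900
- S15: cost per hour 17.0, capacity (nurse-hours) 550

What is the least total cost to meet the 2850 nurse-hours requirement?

Fill from the cheapest supplier first.
SP at 2.0: take all 700 nurse-hours ; 2150 still needed.
SJ (13.0): use full 700 ; 1450 nurse-hours to go.
S3 at 14.0: take all 900 nurse-hours ; 550 still needed.
SU at 15.0: take 550 of its 1100 ; requirement met.
S15: unused.
Cost = 700×2.0 + 700×13.0 + 900×14.0 + 550×15.0 = 31350.

31350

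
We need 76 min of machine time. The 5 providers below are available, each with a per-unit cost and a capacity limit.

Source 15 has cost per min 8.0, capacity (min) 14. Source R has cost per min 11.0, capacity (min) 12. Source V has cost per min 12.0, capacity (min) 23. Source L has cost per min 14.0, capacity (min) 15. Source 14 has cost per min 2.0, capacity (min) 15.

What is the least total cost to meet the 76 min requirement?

Cheapest first:
Source 14 at 2.0: take all 15 min — 61 still needed.
Source 15 (8.0): use full 14 — 47 min to go.
Source R at 11.0: take all 12 min — 35 still needed.
Take 23 from Source V at 12.0 — need 12 more.
Source L at 14.0: take 12 of its 15 — requirement met.
Cost = 15×2.0 + 14×8.0 + 12×11.0 + 23×12.0 + 12×14.0 = 718.

718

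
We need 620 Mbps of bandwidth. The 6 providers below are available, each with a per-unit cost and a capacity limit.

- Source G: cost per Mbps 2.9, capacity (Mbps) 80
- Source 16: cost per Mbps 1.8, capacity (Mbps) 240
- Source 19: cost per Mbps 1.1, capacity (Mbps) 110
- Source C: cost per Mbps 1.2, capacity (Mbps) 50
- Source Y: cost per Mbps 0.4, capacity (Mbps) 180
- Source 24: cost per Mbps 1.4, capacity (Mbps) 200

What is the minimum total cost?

Fill from the cheapest provider first.
Source Y at 0.4: take all 180 Mbps ; 440 still needed.
Source 19 (1.1): use full 110 ; 330 Mbps to go.
Source C at 1.2: take all 50 Mbps ; 280 still needed.
Take 200 from Source 24 at 1.4 ; need 80 more.
Source 16 (1.8): take the remaining 80 ; done.
Source G: unused.
Cost = 180×0.4 + 110×1.1 + 50×1.2 + 200×1.4 + 80×1.8 = 677.

677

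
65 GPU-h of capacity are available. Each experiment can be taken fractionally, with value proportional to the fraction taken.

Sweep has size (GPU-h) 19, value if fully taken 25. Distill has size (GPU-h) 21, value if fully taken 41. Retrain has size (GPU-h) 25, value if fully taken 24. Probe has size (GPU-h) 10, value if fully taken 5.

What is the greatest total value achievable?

Sort by value density: Distill 41/21≈1.95, Sweep 25/19≈1.32, Retrain 24/25≈0.96, Probe 5/10≈0.5.
Take all of Distill (21 GPU-h, value 41) ; 44 GPU-h left.
Take all of Sweep (19 GPU-h, value 25) ; 25 GPU-h left.
Retrain: take in full, 25 GPU-h for value 24 ; 0 left.
Total value = 90.

90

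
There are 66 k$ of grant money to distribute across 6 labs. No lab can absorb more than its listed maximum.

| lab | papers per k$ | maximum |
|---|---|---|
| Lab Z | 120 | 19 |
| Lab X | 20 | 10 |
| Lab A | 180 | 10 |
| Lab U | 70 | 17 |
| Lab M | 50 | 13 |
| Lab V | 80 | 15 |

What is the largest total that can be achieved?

6720

Order the labs by papers per k$: Lab A 180 > Lab Z 120 > Lab V 80 > Lab U 70 > Lab M 50 > Lab X 20.
Lab A takes 10 to reach its cap of 10 — 56 left.
Lab Z: +19 to 19 (cap) — 37 left.
Lab V: +15 to 15 (cap) — 22 left.
Lab U takes 17 to reach its cap of 17 — 5 left.
Lab M: +5 (room for 13) → 5. Pool exhausted.
Total = 120×19 + 180×10 + 70×17 + 50×5 + 80×15 = 6720.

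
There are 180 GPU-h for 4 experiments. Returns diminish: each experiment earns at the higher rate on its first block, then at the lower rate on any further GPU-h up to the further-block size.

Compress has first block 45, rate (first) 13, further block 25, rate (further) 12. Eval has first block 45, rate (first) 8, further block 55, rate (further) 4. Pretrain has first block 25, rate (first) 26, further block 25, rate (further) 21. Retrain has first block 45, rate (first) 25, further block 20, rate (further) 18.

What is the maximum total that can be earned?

Rank every tier by rate: Pretrain/T1 26 > Retrain/T1 25 > Pretrain/T2 21 > Retrain/T2 18 > Compress/T1 13 > Compress/T2 12 > Eval/T1 8 > Eval/T2 4.
Pretrain/T1 (26): +25 — 155 left.
Retrain/T1 (25): +45 — 110 left.
Pretrain T2 at 21: fill all 25 — 85 left.
Retrain T2 at 18: fill all 20 — 65 left.
Compress/T1 (13): +45 — 20 left.
Compress/T2: +20 of 25 at 12; pool empty.
Total = 26×25 + 25×45 + 21×25 + 18×20 + 13×45 + 12×20 = 3485.

3485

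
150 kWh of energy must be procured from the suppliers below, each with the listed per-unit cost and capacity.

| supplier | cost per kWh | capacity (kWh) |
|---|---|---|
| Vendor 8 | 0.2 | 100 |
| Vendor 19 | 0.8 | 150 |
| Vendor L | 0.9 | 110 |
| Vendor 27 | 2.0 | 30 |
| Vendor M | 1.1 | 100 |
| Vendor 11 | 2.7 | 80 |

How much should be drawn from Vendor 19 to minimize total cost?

50

Use suppliers in increasing cost order.
Vendor 8 at 0.2: take all 100 kWh → 50 still needed.
Vendor 19 at 0.8: take 50 of its 150 → requirement met.
Vendor L, Vendor M, Vendor 27, Vendor 11: unused.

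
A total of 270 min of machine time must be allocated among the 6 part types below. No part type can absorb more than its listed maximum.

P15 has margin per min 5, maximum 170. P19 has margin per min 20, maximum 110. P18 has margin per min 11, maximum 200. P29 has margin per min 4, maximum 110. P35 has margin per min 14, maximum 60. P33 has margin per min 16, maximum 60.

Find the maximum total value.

4440

Order the part types by margin per min: P19 20 > P33 16 > P35 14 > P18 11 > P15 5 > P29 4.
Give P19 110 to hit its cap of 110 → 160 left.
P33 takes 60 to reach its cap of 60 → 100 left.
P35 takes 60 to reach its cap of 60 → 40 left.
Only 40 left; P18 takes them to reach 40.
Total = 20×110 + 11×40 + 14×60 + 16×60 = 4440.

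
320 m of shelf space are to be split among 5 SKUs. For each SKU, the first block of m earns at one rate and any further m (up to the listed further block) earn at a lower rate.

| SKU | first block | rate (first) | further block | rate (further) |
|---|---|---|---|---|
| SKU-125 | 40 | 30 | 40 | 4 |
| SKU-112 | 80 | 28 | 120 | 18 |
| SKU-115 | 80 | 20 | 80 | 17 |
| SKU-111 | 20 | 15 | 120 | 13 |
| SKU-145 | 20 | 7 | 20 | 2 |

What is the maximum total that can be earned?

Treat each block as its own option and order by rate: SKU-125/first 30 > SKU-112/first 28 > SKU-115/first 20 > SKU-112/second 18 > SKU-115/second 17 > SKU-111/first 15 > SKU-111/second 13 > SKU-145/first 7 > SKU-125/second 4 > SKU-145/second 2.
Fill SKU-125 first block (40 at 30) → 280 left.
SKU-112/first (28): +80 → 200 left.
SKU-115 first at 20: fill all 80 → 120 left.
SKU-112 second at 18: fill all 120 → 0 left.
Total = 30×40 + 28×80 + 20×80 + 18×120 = 7200.

7200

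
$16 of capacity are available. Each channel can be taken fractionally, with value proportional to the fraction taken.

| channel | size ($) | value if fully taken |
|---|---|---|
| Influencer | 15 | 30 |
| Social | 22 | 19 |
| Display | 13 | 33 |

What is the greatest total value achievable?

Rank by value-to-size ratio: Display 33/13≈2.54, Influencer 30/15≈2, Social 19/22≈0.864.
Display: take in full, 13 $ for value 33 — 3 left.
Fill the last 3 $ with part of Influencer: 3/15 of it earns 6.
Total value = 39.

39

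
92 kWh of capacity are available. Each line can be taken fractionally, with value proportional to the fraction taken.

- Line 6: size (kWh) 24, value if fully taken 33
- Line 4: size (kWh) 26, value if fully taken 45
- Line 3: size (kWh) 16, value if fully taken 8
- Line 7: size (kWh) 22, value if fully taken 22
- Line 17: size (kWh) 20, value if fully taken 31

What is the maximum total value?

Best value per unit of size first: Line 4 45/26≈1.73, Line 17 31/20≈1.55, Line 6 33/24≈1.38, Line 7 22/22≈1, Line 3 8/16≈0.5.
All 26 kWh of Line 4 fit (value 45) ; 66 remain.
Line 17: take in full, 20 kWh for value 31 ; 46 left.
Take all of Line 6 (24 kWh, value 33) ; 22 kWh left.
All 22 kWh of Line 7 fit (value 22) ; 0 remain.
Total value = 131.

131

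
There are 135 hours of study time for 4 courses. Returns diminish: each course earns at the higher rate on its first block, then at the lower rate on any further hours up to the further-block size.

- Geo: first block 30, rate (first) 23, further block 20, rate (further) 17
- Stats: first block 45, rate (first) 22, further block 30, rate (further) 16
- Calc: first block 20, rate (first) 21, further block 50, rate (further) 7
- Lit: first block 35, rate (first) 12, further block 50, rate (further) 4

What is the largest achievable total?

Rank every tier by rate: Geo/first 23 > Stats/first 22 > Calc/first 21 > Geo/second 17 > Stats/second 16 > Lit/first 12 > Calc/second 7 > Lit/second 4.
Geo/first (23): +30 ; 105 left.
Fill Stats first block (45 at 22) ; 60 left.
Fill Calc first block (20 at 21) ; 40 left.
Geo second at 17: fill all 20 ; 20 left.
Stats second at 16: only 20 left, fill 20.
Total = 23×30 + 22×45 + 21×20 + 17×20 + 16×20 = 2760.

2760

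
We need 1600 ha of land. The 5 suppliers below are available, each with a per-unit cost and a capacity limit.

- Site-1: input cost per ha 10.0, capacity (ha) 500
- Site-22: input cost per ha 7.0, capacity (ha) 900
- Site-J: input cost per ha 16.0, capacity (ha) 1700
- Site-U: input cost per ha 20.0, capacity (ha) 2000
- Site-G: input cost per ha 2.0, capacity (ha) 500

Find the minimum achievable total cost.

Use suppliers in increasing cost order.
Site-G at 2.0: take all 500 ha → 1100 still needed.
Take 900 from Site-22 at 7.0 → need 200 more.
Take 200 from Site-1 at 10.0 to finish.
Site-J, Site-U: unused.
Cost = 500×2.0 + 900×7.0 + 200×10.0 = 9300.

9300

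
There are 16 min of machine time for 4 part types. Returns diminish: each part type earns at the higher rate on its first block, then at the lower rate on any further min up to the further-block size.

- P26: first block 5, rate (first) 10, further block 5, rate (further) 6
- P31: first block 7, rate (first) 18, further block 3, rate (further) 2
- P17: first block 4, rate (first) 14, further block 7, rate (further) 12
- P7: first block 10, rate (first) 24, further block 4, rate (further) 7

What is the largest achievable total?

Treat each block as its own option and order by rate: P7/first 24 > P31/first 18 > P17/first 14 > P17/second 12 > P26/first 10 > P7/second 7 > P26/second 6 > P31/second 2.
Fill P7 first block (10 at 24) — 6 left.
P31/first: +6 of 7 at 18; pool empty.
Total = 24×10 + 18×6 = 348.

348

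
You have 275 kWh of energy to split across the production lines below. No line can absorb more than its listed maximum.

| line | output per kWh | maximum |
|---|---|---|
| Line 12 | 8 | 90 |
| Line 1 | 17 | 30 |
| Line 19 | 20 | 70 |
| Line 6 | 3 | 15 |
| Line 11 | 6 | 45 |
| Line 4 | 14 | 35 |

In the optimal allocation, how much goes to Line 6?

5

Highest output per kWh first: Line 19 20 > Line 1 17 > Line 4 14 > Line 12 8 > Line 11 6 > Line 6 3.
Line 19 takes 70 to reach its cap of 70 ; 205 left.
Line 1: +30 to 30 (cap) ; 175 left.
Line 4: +35 to 35 (cap) ; 140 left.
Line 12 takes 90 to reach its cap of 90 ; 50 left.
Line 11: +45 to 45 (cap) ; 5 left.
Line 6: +5 (room for 15) → 5. Pool exhausted.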